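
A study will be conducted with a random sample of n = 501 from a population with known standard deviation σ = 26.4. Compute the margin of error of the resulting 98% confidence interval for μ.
Margin of error = 2.74

Margin of error = z* · σ/√n
= 2.326 · 26.4/√501
= 2.326 · 26.4/22.3830
= 2.74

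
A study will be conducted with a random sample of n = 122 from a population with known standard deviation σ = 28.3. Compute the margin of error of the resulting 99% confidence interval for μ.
Margin of error = 6.60

Margin of error = z* · σ/√n
= 2.576 · 28.3/√122
= 2.576 · 28.3/11.0454
= 6.60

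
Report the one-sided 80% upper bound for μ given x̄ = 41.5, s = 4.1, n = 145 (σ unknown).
μ ≤ 41.79

Upper bound (one-sided):
t* = 0.844 (one-sided for 80%)
Upper bound = x̄ + t* · s/√n = 41.5 + 0.844 · 4.1/√145 = 41.79

We are 80% confident that μ ≤ 41.79.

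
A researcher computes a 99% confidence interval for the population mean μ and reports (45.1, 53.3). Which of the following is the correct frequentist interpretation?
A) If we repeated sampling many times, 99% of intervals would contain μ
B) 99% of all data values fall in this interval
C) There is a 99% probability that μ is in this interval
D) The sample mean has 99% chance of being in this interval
A

A) Correct — this is the frequentist long-run coverage interpretation.
B) Wrong — a CI is about the parameter μ, not individual data values.
C) Wrong — μ is fixed; the randomness lives in the interval, not in μ.
D) Wrong — x̄ is observed and sits in the interval by construction.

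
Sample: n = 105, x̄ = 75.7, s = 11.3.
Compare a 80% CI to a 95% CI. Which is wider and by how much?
95% CI is wider by 1.52

df = 104
80% CI: t* = 1.290, (74.28, 77.12), width = 2 · t* · s/√n = 2.85
95% CI: t* = 1.983, (73.51, 77.89), width = 2 · t* · s/√n = 4.37

The 95% CI is wider by 4.37 - 2.85 = 1.52.
Higher confidence requires a wider interval.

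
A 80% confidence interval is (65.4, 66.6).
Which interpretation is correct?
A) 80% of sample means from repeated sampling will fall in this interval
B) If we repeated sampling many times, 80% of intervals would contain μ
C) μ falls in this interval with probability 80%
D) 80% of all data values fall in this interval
B

A) Wrong — coverage applies to intervals containing μ, not to future x̄ values.
B) Correct — this is the frequentist long-run coverage interpretation.
C) Wrong — μ is fixed; the randomness lives in the interval, not in μ.
D) Wrong — a CI is about the parameter μ, not individual data values.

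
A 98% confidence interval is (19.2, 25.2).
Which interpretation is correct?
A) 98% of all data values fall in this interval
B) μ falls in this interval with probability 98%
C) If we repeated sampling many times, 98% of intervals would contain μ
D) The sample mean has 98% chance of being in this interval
C

A) Wrong — a CI is about the parameter μ, not individual data values.
B) Wrong — μ is fixed; the randomness lives in the interval, not in μ.
C) Correct — this is the frequentist long-run coverage interpretation.
D) Wrong — x̄ is observed and sits in the interval by construction.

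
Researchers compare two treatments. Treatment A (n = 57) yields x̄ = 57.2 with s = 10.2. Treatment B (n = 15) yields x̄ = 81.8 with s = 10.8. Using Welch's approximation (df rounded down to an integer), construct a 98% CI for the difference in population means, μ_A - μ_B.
(-32.40, -16.80)

Difference: x̄₁ - x̄₂ = -24.60
SE = √(s₁²/n₁ + s₂²/n₂) = √(10.2²/57 + 10.8²/15) = 3.0986
df = 21.05 → 21 (Welch–Satterthwaite, rounded down)
t* = 2.518

CI: -24.60 ± 2.518 · 3.0986 = -24.60 ± 7.80 = (-32.40, -16.80)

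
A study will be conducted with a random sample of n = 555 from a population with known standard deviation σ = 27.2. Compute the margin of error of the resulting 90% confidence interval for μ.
Margin of error = 1.90

Margin of error = z* · σ/√n
= 1.645 · 27.2/√555
= 1.645 · 27.2/23.5584
= 1.90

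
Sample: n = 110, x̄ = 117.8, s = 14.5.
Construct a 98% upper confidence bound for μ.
μ ≤ 120.67

Upper bound (one-sided):
t* = 2.079 (one-sided for 98%)
Upper bound = x̄ + t* · s/√n = 117.8 + 2.079 · 14.5/√110 = 120.67

We are 98% confident that μ ≤ 120.67.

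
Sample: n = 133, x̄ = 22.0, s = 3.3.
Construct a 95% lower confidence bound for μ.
μ ≥ 21.53

Lower bound (one-sided):
t* = 1.656 (one-sided for 95%)
Lower bound = x̄ - t* · s/√n = 22.0 - 1.656 · 3.3/√133 = 21.53

We are 95% confident that μ ≥ 21.53.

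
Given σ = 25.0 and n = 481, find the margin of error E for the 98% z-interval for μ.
Margin of error = 2.65

Margin of error = z* · σ/√n
= 2.326 · 25.0/√481
= 2.326 · 25.0/21.9317
= 2.65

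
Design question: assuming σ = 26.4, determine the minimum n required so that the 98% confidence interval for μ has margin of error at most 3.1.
n ≥ 393

For margin E ≤ 3.1:
n ≥ (z* · σ / E)²
n ≥ (2.326 · 26.4 / 3.1)²
n ≥ 392.38

Minimum n = 393 (rounding up)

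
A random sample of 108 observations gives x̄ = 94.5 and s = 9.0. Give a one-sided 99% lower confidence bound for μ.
μ ≥ 92.45

Lower bound (one-sided):
t* = 2.362 (one-sided for 99%)
Lower bound = x̄ - t* · s/√n = 94.5 - 2.362 · 9.0/√108 = 92.45

We are 99% confident that μ ≥ 92.45.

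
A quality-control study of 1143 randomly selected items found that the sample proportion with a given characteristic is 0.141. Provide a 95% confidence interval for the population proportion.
(0.121, 0.161)

Proportion CI:
SE = √(p̂(1-p̂)/n) = √(0.141 · 0.859 / 1143) = 0.01029

z* = 1.960
Margin = z* · SE = 1.960 · 0.01029 = 0.0202

CI: 0.141 ± 0.0202 = (0.121, 0.161)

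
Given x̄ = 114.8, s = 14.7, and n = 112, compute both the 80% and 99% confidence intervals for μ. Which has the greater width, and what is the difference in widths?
99% CI is wider by 3.70

df = 111
80% CI: t* = 1.289, (113.01, 116.59), width = 2 · t* · s/√n = 3.58
99% CI: t* = 2.621, (111.16, 118.44), width = 2 · t* · s/√n = 7.28

The 99% CI is wider by 7.28 - 3.58 = 3.70.
Higher confidence requires a wider interval.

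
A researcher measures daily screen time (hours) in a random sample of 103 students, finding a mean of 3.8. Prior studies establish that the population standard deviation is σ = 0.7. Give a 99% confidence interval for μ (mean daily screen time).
(3.62, 3.98)

z-interval (σ known):
z* = 2.576 for 99% confidence

Margin of error = z* · σ/√n = 2.576 · 0.7/√103 = 0.18

CI: (3.8 - 0.18, 3.8 + 0.18) = (3.62, 3.98)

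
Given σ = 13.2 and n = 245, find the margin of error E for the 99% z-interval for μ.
Margin of error = 2.17

Margin of error = z* · σ/√n
= 2.576 · 13.2/√245
= 2.576 · 13.2/15.6525
= 2.17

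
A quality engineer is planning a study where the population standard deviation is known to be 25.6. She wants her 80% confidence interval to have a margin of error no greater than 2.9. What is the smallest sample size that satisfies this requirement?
n ≥ 129

For margin E ≤ 2.9:
n ≥ (z* · σ / E)²
n ≥ (1.282 · 25.6 / 2.9)²
n ≥ 128.07

Minimum n = 129 (rounding up)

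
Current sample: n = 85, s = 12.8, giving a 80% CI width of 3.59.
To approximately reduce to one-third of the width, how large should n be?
n ≈ 765

CI width ∝ 1/√n
To reduce width by factor 3, need √n to grow by 3 → need 3² = 9 times as many samples.

Current: n = 85, width = 3.59
New: n = 765, width ≈ 1.19

Width reduced by factor of 3.59/1.19 = 3.02.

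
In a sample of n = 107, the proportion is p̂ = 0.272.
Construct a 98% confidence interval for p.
(0.172, 0.372)

Proportion CI:
SE = √(p̂(1-p̂)/n) = √(0.272 · 0.728 / 107) = 0.04302

z* = 2.326
Margin = z* · SE = 2.326 · 0.04302 = 0.1001

CI: 0.272 ± 0.1001 = (0.172, 0.372)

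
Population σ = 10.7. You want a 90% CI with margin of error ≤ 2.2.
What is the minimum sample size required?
n ≥ 65

For margin E ≤ 2.2:
n ≥ (z* · σ / E)²
n ≥ (1.645 · 10.7 / 2.2)²
n ≥ 64.01

Minimum n = 65 (rounding up)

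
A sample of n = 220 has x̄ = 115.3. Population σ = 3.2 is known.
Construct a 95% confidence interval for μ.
(114.88, 115.72)

z-interval (σ known):
z* = 1.960 for 95% confidence

Margin of error = z* · σ/√n = 1.960 · 3.2/√220 = 0.42

CI: (115.3 - 0.42, 115.3 + 0.42) = (114.88, 115.72)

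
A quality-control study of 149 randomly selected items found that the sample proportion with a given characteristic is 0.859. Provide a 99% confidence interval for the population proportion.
(0.786, 0.932)

Proportion CI:
SE = √(p̂(1-p̂)/n) = √(0.859 · 0.141 / 149) = 0.02851

z* = 2.576
Margin = z* · SE = 2.576 · 0.02851 = 0.0734

CI: 0.859 ± 0.0734 = (0.786, 0.932)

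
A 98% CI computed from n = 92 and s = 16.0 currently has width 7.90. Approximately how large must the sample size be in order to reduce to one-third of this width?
n ≈ 828

CI width ∝ 1/√n
To reduce width by factor 3, need √n to grow by 3 → need 3² = 9 times as many samples.

Current: n = 92, width = 7.90
New: n = 828, width ≈ 2.59

Width reduced by factor of 7.90/2.59 = 3.05.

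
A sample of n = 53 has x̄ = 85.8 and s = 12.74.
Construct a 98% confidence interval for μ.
(81.60, 90.00)

t-interval (σ unknown):
df = n - 1 = 52
t* = 2.400 for 98% confidence

Margin of error = t* · s/√n = 2.400 · 12.74/√53 = 4.20

CI: (81.60, 90.00)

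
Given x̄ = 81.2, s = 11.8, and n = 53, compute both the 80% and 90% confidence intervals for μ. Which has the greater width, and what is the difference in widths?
90% CI is wider by 1.22

df = 52
80% CI: t* = 1.298, (79.10, 83.30), width = 2 · t* · s/√n = 4.21
90% CI: t* = 1.675, (78.49, 83.91), width = 2 · t* · s/√n = 5.43

The 90% CI is wider by 5.43 - 4.21 = 1.22.
Higher confidence requires a wider interval.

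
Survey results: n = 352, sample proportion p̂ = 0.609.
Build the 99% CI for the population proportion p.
(0.542, 0.676)

Proportion CI:
SE = √(p̂(1-p̂)/n) = √(0.609 · 0.391 / 352) = 0.02601

z* = 2.576
Margin = z* · SE = 2.576 · 0.02601 = 0.0670

CI: 0.609 ± 0.0670 = (0.542, 0.676)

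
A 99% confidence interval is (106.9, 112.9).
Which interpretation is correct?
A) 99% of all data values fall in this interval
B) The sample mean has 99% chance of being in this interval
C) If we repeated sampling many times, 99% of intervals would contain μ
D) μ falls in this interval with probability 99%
C

A) Wrong — a CI is about the parameter μ, not individual data values.
B) Wrong — x̄ is observed and sits in the interval by construction.
C) Correct — this is the frequentist long-run coverage interpretation.
D) Wrong — μ is fixed; the randomness lives in the interval, not in μ.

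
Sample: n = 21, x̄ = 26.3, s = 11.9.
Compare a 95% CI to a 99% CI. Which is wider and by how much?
99% CI is wider by 3.95

df = 20
95% CI: t* = 2.086, (20.88, 31.72), width = 2 · t* · s/√n = 10.83
99% CI: t* = 2.845, (18.91, 33.69), width = 2 · t* · s/√n = 14.78

The 99% CI is wider by 14.78 - 10.83 = 3.95.
Higher confidence requires a wider interval.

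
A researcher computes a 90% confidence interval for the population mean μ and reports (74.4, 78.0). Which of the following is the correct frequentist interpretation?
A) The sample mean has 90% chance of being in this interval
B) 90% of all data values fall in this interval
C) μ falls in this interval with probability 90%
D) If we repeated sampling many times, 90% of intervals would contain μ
D

A) Wrong — x̄ is observed and sits in the interval by construction.
B) Wrong — a CI is about the parameter μ, not individual data values.
C) Wrong — μ is fixed; the randomness lives in the interval, not in μ.
D) Correct — this is the frequentist long-run coverage interpretation.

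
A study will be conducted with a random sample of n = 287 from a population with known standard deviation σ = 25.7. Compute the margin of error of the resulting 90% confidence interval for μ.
Margin of error = 2.50

Margin of error = z* · σ/√n
= 1.645 · 25.7/√287
= 1.645 · 25.7/16.9411
= 2.50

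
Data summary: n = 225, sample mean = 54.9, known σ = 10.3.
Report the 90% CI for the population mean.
(53.77, 56.03)

z-interval (σ known):
z* = 1.645 for 90% confidence

Margin of error = z* · σ/√n = 1.645 · 10.3/√225 = 1.13

CI: (54.9 - 1.13, 54.9 + 1.13) = (53.77, 56.03)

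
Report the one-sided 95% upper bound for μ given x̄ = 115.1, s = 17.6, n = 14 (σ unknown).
μ ≤ 123.43

Upper bound (one-sided):
t* = 1.771 (one-sided for 95%)
Upper bound = x̄ + t* · s/√n = 115.1 + 1.771 · 17.6/√14 = 123.43

We are 95% confident that μ ≤ 123.43.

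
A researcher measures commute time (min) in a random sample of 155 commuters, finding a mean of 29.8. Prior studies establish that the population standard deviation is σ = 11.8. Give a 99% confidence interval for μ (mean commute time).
(27.36, 32.24)

z-interval (σ known):
z* = 2.576 for 99% confidence

Margin of error = z* · σ/√n = 2.576 · 11.8/√155 = 2.44

CI: (29.8 - 2.44, 29.8 + 2.44) = (27.36, 32.24)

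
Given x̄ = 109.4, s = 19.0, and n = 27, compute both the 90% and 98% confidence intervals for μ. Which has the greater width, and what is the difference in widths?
98% CI is wider by 5.65

df = 26
90% CI: t* = 1.706, (103.16, 115.64), width = 2 · t* · s/√n = 12.48
98% CI: t* = 2.479, (100.34, 118.46), width = 2 · t* · s/√n = 18.13

The 98% CI is wider by 18.13 - 12.48 = 5.65.
Higher confidence requires a wider interval.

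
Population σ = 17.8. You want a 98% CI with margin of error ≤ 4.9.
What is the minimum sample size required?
n ≥ 72

For margin E ≤ 4.9:
n ≥ (z* · σ / E)²
n ≥ (2.326 · 17.8 / 4.9)²
n ≥ 71.39

Minimum n = 72 (rounding up)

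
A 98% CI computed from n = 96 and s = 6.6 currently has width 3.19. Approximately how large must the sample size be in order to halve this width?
n ≈ 384

CI width ∝ 1/√n
To reduce width by factor 2, need √n to grow by 2 → need 2² = 4 times as many samples.

Current: n = 96, width = 3.19
New: n = 384, width ≈ 1.57

Width reduced by factor of 3.19/1.57 = 2.03.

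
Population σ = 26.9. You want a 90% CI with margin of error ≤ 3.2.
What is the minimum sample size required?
n ≥ 192

For margin E ≤ 3.2:
n ≥ (z* · σ / E)²
n ≥ (1.645 · 26.9 / 3.2)²
n ≥ 191.22

Minimum n = 192 (rounding up)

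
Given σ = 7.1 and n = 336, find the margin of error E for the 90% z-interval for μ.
Margin of error = 0.64

Margin of error = z* · σ/√n
= 1.645 · 7.1/√336
= 1.645 · 7.1/18.3303
= 0.64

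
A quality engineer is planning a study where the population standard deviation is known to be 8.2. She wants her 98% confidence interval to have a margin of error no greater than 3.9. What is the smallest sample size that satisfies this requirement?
n ≥ 24

For margin E ≤ 3.9:
n ≥ (z* · σ / E)²
n ≥ (2.326 · 8.2 / 3.9)²
n ≥ 23.92

Minimum n = 24 (rounding up)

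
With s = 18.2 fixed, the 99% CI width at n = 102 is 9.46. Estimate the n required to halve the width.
n ≈ 408

CI width ∝ 1/√n
To reduce width by factor 2, need √n to grow by 2 → need 2² = 4 times as many samples.

Current: n = 102, width = 9.46
New: n = 408, width ≈ 4.66

Width reduced by factor of 9.46/4.66 = 2.03.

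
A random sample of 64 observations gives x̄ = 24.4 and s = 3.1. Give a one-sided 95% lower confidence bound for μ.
μ ≥ 23.75

Lower bound (one-sided):
t* = 1.669 (one-sided for 95%)
Lower bound = x̄ - t* · s/√n = 24.4 - 1.669 · 3.1/√64 = 23.75

We are 95% confident that μ ≥ 23.75.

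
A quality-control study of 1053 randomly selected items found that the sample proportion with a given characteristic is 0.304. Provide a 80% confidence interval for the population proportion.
(0.286, 0.322)

Proportion CI:
SE = √(p̂(1-p̂)/n) = √(0.304 · 0.696 / 1053) = 0.01418

z* = 1.282
Margin = z* · SE = 1.282 · 0.01418 = 0.0182

CI: 0.304 ± 0.0182 = (0.286, 0.322)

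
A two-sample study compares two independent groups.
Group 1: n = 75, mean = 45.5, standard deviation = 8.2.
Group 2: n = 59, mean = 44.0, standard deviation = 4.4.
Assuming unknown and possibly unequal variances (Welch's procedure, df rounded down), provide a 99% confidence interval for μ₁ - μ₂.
(-1.40, 4.40)

Difference: x̄₁ - x̄₂ = 1.50
SE = √(s₁²/n₁ + s₂²/n₂) = √(8.2²/75 + 4.4²/59) = 1.1066
df = 117.93 → 117 (Welch–Satterthwaite, rounded down)
t* = 2.619

CI: 1.50 ± 2.619 · 1.1066 = 1.50 ± 2.90 = (-1.40, 4.40)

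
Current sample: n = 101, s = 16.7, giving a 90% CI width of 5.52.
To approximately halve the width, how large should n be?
n ≈ 404

CI width ∝ 1/√n
To reduce width by factor 2, need √n to grow by 2 → need 2² = 4 times as many samples.

Current: n = 101, width = 5.52
New: n = 404, width ≈ 2.74

Width reduced by factor of 5.52/2.74 = 2.01.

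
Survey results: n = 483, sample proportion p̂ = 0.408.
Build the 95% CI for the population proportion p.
(0.364, 0.452)

Proportion CI:
SE = √(p̂(1-p̂)/n) = √(0.408 · 0.592 / 483) = 0.02236

z* = 1.960
Margin = z* · SE = 1.960 · 0.02236 = 0.0438

CI: 0.408 ± 0.0438 = (0.364, 0.452)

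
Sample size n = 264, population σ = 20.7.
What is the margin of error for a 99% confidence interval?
Margin of error = 3.28

Margin of error = z* · σ/√n
= 2.576 · 20.7/√264
= 2.576 · 20.7/16.2481
= 3.28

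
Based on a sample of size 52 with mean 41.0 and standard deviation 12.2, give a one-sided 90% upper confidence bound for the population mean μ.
μ ≤ 43.20

Upper bound (one-sided):
t* = 1.298 (one-sided for 90%)
Upper bound = x̄ + t* · s/√n = 41.0 + 1.298 · 12.2/√52 = 43.20

We are 90% confident that μ ≤ 43.20.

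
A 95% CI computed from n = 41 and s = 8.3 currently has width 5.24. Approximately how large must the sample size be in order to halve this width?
n ≈ 164

CI width ∝ 1/√n
To reduce width by factor 2, need √n to grow by 2 → need 2² = 4 times as many samples.

Current: n = 41, width = 5.24
New: n = 164, width ≈ 2.56

Width reduced by factor of 5.24/2.56 = 2.05.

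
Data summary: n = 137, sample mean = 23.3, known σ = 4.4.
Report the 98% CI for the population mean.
(22.43, 24.17)

z-interval (σ known):
z* = 2.326 for 98% confidence

Margin of error = z* · σ/√n = 2.326 · 4.4/√137 = 0.87

CI: (23.3 - 0.87, 23.3 + 0.87) = (22.43, 24.17)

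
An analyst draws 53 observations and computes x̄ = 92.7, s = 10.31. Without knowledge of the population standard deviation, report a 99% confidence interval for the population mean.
(88.91, 96.49)

t-interval (σ unknown):
df = n - 1 = 52
t* = 2.674 for 99% confidence

Margin of error = t* · s/√n = 2.674 · 10.31/√53 = 3.79

CI: (88.91, 96.49)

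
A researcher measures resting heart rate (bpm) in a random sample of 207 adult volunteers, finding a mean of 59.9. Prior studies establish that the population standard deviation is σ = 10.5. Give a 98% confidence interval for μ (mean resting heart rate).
(58.20, 61.60)

z-interval (σ known):
z* = 2.326 for 98% confidence

Margin of error = z* · σ/√n = 2.326 · 10.5/√207 = 1.70

CI: (59.9 - 1.70, 59.9 + 1.70) = (58.20, 61.60)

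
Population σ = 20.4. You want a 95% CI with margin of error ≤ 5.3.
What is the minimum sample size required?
n ≥ 57

For margin E ≤ 5.3:
n ≥ (z* · σ / E)²
n ≥ (1.960 · 20.4 / 5.3)²
n ≥ 56.91

Minimum n = 57 (rounding up)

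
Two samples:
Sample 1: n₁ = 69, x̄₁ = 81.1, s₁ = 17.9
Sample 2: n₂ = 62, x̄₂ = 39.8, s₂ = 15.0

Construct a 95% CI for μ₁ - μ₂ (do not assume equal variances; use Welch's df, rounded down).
(35.61, 46.99)

Difference: x̄₁ - x̄₂ = 41.30
SE = √(s₁²/n₁ + s₂²/n₂) = √(17.9²/69 + 15.0²/62) = 2.8762
df = 128.40 → 128 (Welch–Satterthwaite, rounded down)
t* = 1.979

CI: 41.30 ± 1.979 · 2.8762 = 41.30 ± 5.69 = (35.61, 46.99)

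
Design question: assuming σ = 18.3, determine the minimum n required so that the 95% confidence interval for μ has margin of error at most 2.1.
n ≥ 292

For margin E ≤ 2.1:
n ≥ (z* · σ / E)²
n ≥ (1.960 · 18.3 / 2.1)²
n ≥ 291.73

Minimum n = 292 (rounding up)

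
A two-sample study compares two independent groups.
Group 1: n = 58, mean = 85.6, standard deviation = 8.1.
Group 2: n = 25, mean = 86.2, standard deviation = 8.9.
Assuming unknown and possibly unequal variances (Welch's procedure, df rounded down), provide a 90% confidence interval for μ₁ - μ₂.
(-4.09, 2.89)

Difference: x̄₁ - x̄₂ = -0.60
SE = √(s₁²/n₁ + s₂²/n₂) = √(8.1²/58 + 8.9²/25) = 2.0735
df = 41.95 → 41 (Welch–Satterthwaite, rounded down)
t* = 1.683

CI: -0.60 ± 1.683 · 2.0735 = -0.60 ± 3.49 = (-4.09, 2.89)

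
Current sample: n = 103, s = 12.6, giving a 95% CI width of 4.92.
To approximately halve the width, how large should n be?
n ≈ 412

CI width ∝ 1/√n
To reduce width by factor 2, need √n to grow by 2 → need 2² = 4 times as many samples.

Current: n = 103, width = 4.92
New: n = 412, width ≈ 2.44

Width reduced by factor of 4.92/2.44 = 2.02.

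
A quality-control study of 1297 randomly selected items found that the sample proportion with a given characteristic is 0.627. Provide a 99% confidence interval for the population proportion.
(0.592, 0.662)

Proportion CI:
SE = √(p̂(1-p̂)/n) = √(0.627 · 0.373 / 1297) = 0.01343

z* = 2.576
Margin = z* · SE = 2.576 · 0.01343 = 0.0346

CI: 0.627 ± 0.0346 = (0.592, 0.662)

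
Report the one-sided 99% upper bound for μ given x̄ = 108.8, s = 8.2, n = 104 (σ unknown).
μ ≤ 110.70

Upper bound (one-sided):
t* = 2.363 (one-sided for 99%)
Upper bound = x̄ + t* · s/√n = 108.8 + 2.363 · 8.2/√104 = 110.70

We are 99% confident that μ ≤ 110.70.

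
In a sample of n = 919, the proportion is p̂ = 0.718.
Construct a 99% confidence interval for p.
(0.680, 0.756)

Proportion CI:
SE = √(p̂(1-p̂)/n) = √(0.718 · 0.282 / 919) = 0.01484

z* = 2.576
Margin = z* · SE = 2.576 · 0.01484 = 0.0382

CI: 0.718 ± 0.0382 = (0.680, 0.756)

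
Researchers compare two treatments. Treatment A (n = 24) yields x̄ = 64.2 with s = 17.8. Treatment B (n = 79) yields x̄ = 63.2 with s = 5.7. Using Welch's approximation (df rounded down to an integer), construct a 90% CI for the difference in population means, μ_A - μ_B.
(-5.31, 7.31)

Difference: x̄₁ - x̄₂ = 1.00
SE = √(s₁²/n₁ + s₂²/n₂) = √(17.8²/24 + 5.7²/79) = 3.6896
df = 24.45 → 24 (Welch–Satterthwaite, rounded down)
t* = 1.711

CI: 1.00 ± 1.711 · 3.6896 = 1.00 ± 6.31 = (-5.31, 7.31)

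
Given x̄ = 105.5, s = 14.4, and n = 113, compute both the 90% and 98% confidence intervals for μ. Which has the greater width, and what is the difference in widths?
98% CI is wider by 1.90

df = 112
90% CI: t* = 1.659, (103.25, 107.75), width = 2 · t* · s/√n = 4.49
98% CI: t* = 2.360, (102.30, 108.70), width = 2 · t* · s/√n = 6.39

The 98% CI is wider by 6.39 - 4.49 = 1.90.
Higher confidence requires a wider interval.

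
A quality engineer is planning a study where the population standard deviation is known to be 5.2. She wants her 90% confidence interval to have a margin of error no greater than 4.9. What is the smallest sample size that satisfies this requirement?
n ≥ 4

For margin E ≤ 4.9:
n ≥ (z* · σ / E)²
n ≥ (1.645 · 5.2 / 4.9)²
n ≥ 3.05

Minimum n = 4 (rounding up)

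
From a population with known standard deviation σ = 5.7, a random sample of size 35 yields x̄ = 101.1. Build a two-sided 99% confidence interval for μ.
(98.62, 103.58)

z-interval (σ known):
z* = 2.576 for 99% confidence

Margin of error = z* · σ/√n = 2.576 · 5.7/√35 = 2.48

CI: (101.1 - 2.48, 101.1 + 2.48) = (98.62, 103.58)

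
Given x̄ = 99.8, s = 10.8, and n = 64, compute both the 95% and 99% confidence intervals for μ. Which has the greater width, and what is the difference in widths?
99% CI is wider by 1.78

df = 63
95% CI: t* = 1.998, (97.10, 102.50), width = 2 · t* · s/√n = 5.39
99% CI: t* = 2.656, (96.21, 103.39), width = 2 · t* · s/√n = 7.17

The 99% CI is wider by 7.17 - 5.39 = 1.78.
Higher confidence requires a wider interval.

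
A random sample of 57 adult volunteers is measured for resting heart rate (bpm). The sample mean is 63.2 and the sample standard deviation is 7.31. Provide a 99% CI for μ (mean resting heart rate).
(60.62, 65.78)

t-interval (σ unknown):
df = n - 1 = 56
t* = 2.667 for 99% confidence

Margin of error = t* · s/√n = 2.667 · 7.31/√57 = 2.58

CI: (60.62, 65.78)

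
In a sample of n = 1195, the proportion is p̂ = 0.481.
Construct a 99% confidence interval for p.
(0.444, 0.518)

Proportion CI:
SE = √(p̂(1-p̂)/n) = √(0.481 · 0.519 / 1195) = 0.01445

z* = 2.576
Margin = z* · SE = 2.576 · 0.01445 = 0.0372

CI: 0.481 ± 0.0372 = (0.444, 0.518)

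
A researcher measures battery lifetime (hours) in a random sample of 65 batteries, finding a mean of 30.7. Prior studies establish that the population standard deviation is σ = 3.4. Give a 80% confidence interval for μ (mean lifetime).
(30.16, 31.24)

z-interval (σ known):
z* = 1.282 for 80% confidence

Margin of error = z* · σ/√n = 1.282 · 3.4/√65 = 0.54

CI: (30.7 - 0.54, 30.7 + 0.54) = (30.16, 31.24)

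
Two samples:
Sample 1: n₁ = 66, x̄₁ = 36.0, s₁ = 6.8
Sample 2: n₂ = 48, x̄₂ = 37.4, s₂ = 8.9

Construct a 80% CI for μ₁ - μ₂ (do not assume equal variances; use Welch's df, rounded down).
(-3.38, 0.58)

Difference: x̄₁ - x̄₂ = -1.40
SE = √(s₁²/n₁ + s₂²/n₂) = √(6.8²/66 + 8.9²/48) = 1.5332
df = 84.38 → 84 (Welch–Satterthwaite, rounded down)
t* = 1.292

CI: -1.40 ± 1.292 · 1.5332 = -1.40 ± 1.98 = (-3.38, 0.58)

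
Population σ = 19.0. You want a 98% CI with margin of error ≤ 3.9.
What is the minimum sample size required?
n ≥ 129

For margin E ≤ 3.9:
n ≥ (z* · σ / E)²
n ≥ (2.326 · 19.0 / 3.9)²
n ≥ 128.41

Minimum n = 129 (rounding up)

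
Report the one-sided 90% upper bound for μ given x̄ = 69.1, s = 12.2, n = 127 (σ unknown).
μ ≤ 70.49

Upper bound (one-sided):
t* = 1.288 (one-sided for 90%)
Upper bound = x̄ + t* · s/√n = 69.1 + 1.288 · 12.2/√127 = 70.49

We are 90% confident that μ ≤ 70.49.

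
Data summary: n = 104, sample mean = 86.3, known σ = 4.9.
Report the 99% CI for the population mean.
(85.06, 87.54)

z-interval (σ known):
z* = 2.576 for 99% confidence

Margin of error = z* · σ/√n = 2.576 · 4.9/√104 = 1.24

CI: (86.3 - 1.24, 86.3 + 1.24) = (85.06, 87.54)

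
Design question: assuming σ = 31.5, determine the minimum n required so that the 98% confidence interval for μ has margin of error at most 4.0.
n ≥ 336

For margin E ≤ 4.0:
n ≥ (z* · σ / E)²
n ≥ (2.326 · 31.5 / 4.0)²
n ≥ 335.52

Minimum n = 336 (rounding up)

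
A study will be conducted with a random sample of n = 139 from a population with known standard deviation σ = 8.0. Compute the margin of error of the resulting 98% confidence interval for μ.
Margin of error = 1.58

Margin of error = z* · σ/√n
= 2.326 · 8.0/√139
= 2.326 · 8.0/11.7898
= 1.58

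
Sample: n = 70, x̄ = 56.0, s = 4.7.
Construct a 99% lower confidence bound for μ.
μ ≥ 54.66

Lower bound (one-sided):
t* = 2.382 (one-sided for 99%)
Lower bound = x̄ - t* · s/√n = 56.0 - 2.382 · 4.7/√70 = 54.66

We are 99% confident that μ ≥ 54.66.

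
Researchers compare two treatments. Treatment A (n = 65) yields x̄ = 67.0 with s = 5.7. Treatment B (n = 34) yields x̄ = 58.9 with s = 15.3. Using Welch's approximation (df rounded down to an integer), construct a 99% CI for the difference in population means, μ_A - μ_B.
(0.72, 15.48)

Difference: x̄₁ - x̄₂ = 8.10
SE = √(s₁²/n₁ + s₂²/n₂) = √(5.7²/65 + 15.3²/34) = 2.7175
df = 37.86 → 37 (Welch–Satterthwaite, rounded down)
t* = 2.715

CI: 8.10 ± 2.715 · 2.7175 = 8.10 ± 7.38 = (0.72, 15.48)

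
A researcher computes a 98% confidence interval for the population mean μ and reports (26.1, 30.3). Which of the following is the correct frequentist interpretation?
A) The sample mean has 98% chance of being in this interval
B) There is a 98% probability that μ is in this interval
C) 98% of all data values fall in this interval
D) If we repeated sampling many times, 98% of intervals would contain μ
D

A) Wrong — x̄ is observed and sits in the interval by construction.
B) Wrong — μ is fixed; the randomness lives in the interval, not in μ.
C) Wrong — a CI is about the parameter μ, not individual data values.
D) Correct — this is the frequentist long-run coverage interpretation.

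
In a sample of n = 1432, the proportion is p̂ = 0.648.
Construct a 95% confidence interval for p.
(0.623, 0.673)

Proportion CI:
SE = √(p̂(1-p̂)/n) = √(0.648 · 0.352 / 1432) = 0.01262

z* = 1.960
Margin = z* · SE = 1.960 · 0.01262 = 0.0247

CI: 0.648 ± 0.0247 = (0.623, 0.673)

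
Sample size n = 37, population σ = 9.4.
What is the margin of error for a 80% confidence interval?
Margin of error = 1.98

Margin of error = z* · σ/√n
= 1.282 · 9.4/√37
= 1.282 · 9.4/6.0828
= 1.98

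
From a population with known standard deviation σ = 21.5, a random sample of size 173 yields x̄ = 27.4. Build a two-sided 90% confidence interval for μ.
(24.71, 30.09)

z-interval (σ known):
z* = 1.645 for 90% confidence

Margin of error = z* · σ/√n = 1.645 · 21.5/√173 = 2.69

CI: (27.4 - 2.69, 27.4 + 2.69) = (24.71, 30.09)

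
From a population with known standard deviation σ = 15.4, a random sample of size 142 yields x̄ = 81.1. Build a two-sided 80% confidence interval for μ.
(79.44, 82.76)

z-interval (σ known):
z* = 1.282 for 80% confidence

Margin of error = z* · σ/√n = 1.282 · 15.4/√142 = 1.66

CI: (81.1 - 1.66, 81.1 + 1.66) = (79.44, 82.76)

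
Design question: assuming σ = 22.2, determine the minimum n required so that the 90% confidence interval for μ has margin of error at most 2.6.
n ≥ 198

For margin E ≤ 2.6:
n ≥ (z* · σ / E)²
n ≥ (1.645 · 22.2 / 2.6)²
n ≥ 197.28

Minimum n = 198 (rounding up)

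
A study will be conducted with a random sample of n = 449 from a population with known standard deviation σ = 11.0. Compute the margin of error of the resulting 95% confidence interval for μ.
Margin of error = 1.02

Margin of error = z* · σ/√n
= 1.960 · 11.0/√449
= 1.960 · 11.0/21.1896
= 1.02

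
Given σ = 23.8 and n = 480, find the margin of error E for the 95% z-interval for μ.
Margin of error = 2.13

Margin of error = z* · σ/√n
= 1.960 · 23.8/√480
= 1.960 · 23.8/21.9089
= 2.13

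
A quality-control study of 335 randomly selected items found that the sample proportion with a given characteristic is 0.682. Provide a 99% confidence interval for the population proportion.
(0.616, 0.748)

Proportion CI:
SE = √(p̂(1-p̂)/n) = √(0.682 · 0.318 / 335) = 0.02544

z* = 2.576
Margin = z* · SE = 2.576 · 0.02544 = 0.0655

CI: 0.682 ± 0.0655 = (0.616, 0.748)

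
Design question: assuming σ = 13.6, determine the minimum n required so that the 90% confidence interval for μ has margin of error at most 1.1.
n ≥ 414

For margin E ≤ 1.1:
n ≥ (z* · σ / E)²
n ≥ (1.645 · 13.6 / 1.1)²
n ≥ 413.64

Minimum n = 414 (rounding up)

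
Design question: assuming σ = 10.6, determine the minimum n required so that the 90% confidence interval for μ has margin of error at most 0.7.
n ≥ 621

For margin E ≤ 0.7:
n ≥ (z* · σ / E)²
n ≥ (1.645 · 10.6 / 0.7)²
n ≥ 620.51

Minimum n = 621 (rounding up)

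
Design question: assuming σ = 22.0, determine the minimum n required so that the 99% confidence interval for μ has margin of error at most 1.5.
n ≥ 1428

For margin E ≤ 1.5:
n ≥ (z* · σ / E)²
n ≥ (2.576 · 22.0 / 1.5)²
n ≥ 1427.43

Minimum n = 1428 (rounding up)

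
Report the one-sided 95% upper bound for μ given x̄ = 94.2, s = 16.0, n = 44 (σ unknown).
μ ≤ 98.25

Upper bound (one-sided):
t* = 1.681 (one-sided for 95%)
Upper bound = x̄ + t* · s/√n = 94.2 + 1.681 · 16.0/√44 = 98.25

We are 95% confident that μ ≤ 98.25.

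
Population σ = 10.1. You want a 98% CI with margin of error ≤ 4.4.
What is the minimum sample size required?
n ≥ 29

For margin E ≤ 4.4:
n ≥ (z* · σ / E)²
n ≥ (2.326 · 10.1 / 4.4)²
n ≥ 28.51

Minimum n = 29 (rounding up)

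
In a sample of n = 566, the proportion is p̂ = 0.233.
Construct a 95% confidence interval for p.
(0.198, 0.268)

Proportion CI:
SE = √(p̂(1-p̂)/n) = √(0.233 · 0.767 / 566) = 0.01777

z* = 1.960
Margin = z* · SE = 1.960 · 0.01777 = 0.0348

CI: 0.233 ± 0.0348 = (0.198, 0.268)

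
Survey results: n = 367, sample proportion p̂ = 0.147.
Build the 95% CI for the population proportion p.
(0.111, 0.183)

Proportion CI:
SE = √(p̂(1-p̂)/n) = √(0.147 · 0.853 / 367) = 0.01848

z* = 1.960
Margin = z* · SE = 1.960 · 0.01848 = 0.0362

CI: 0.147 ± 0.0362 = (0.111, 0.183)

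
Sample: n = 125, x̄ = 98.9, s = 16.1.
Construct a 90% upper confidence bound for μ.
μ ≤ 100.75

Upper bound (one-sided):
t* = 1.288 (one-sided for 90%)
Upper bound = x̄ + t* · s/√n = 98.9 + 1.288 · 16.1/√125 = 100.75

We are 90% confident that μ ≤ 100.75.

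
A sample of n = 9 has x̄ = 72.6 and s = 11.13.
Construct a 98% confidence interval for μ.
(61.86, 83.34)

t-interval (σ unknown):
df = n - 1 = 8
t* = 2.896 for 98% confidence

Margin of error = t* · s/√n = 2.896 · 11.13/√9 = 10.74

CI: (61.86, 83.34)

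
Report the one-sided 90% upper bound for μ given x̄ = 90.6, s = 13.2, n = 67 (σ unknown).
μ ≤ 92.69

Upper bound (one-sided):
t* = 1.295 (one-sided for 90%)
Upper bound = x̄ + t* · s/√n = 90.6 + 1.295 · 13.2/√67 = 92.69

We are 90% confident that μ ≤ 92.69.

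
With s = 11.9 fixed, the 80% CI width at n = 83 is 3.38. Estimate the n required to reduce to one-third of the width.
n ≈ 747

CI width ∝ 1/√n
To reduce width by factor 3, need √n to grow by 3 → need 3² = 9 times as many samples.

Current: n = 83, width = 3.38
New: n = 747, width ≈ 1.12

Width reduced by factor of 3.38/1.12 = 3.02.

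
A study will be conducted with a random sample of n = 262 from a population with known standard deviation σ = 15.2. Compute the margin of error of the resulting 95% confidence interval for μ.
Margin of error = 1.84

Margin of error = z* · σ/√n
= 1.960 · 15.2/√262
= 1.960 · 15.2/16.1864
= 1.84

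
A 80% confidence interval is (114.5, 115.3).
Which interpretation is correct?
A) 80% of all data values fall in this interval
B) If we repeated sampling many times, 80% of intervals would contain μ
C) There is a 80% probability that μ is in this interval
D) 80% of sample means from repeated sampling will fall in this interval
B

A) Wrong — a CI is about the parameter μ, not individual data values.
B) Correct — this is the frequentist long-run coverage interpretation.
C) Wrong — μ is fixed; the randomness lives in the interval, not in μ.
D) Wrong — coverage applies to intervals containing μ, not to future x̄ values.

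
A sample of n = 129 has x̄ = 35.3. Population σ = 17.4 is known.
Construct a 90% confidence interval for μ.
(32.78, 37.82)

z-interval (σ known):
z* = 1.645 for 90% confidence

Margin of error = z* · σ/√n = 1.645 · 17.4/√129 = 2.52

CI: (35.3 - 2.52, 35.3 + 2.52) = (32.78, 37.82)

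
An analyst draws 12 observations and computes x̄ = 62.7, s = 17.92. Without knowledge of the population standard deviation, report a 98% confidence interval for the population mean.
(48.64, 76.76)

t-interval (σ unknown):
df = n - 1 = 11
t* = 2.718 for 98% confidence

Margin of error = t* · s/√n = 2.718 · 17.92/√12 = 14.06

CI: (48.64, 76.76)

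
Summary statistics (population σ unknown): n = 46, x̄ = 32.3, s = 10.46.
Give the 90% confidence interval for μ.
(29.71, 34.89)

t-interval (σ unknown):
df = n - 1 = 45
t* = 1.679 for 90% confidence

Margin of error = t* · s/√n = 1.679 · 10.46/√46 = 2.59

CI: (29.71, 34.89)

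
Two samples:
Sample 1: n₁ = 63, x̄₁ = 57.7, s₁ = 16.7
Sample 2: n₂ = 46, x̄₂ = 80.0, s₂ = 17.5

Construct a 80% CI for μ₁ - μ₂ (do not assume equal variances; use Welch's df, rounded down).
(-26.60, -18.00)

Difference: x̄₁ - x̄₂ = -22.30
SE = √(s₁²/n₁ + s₂²/n₂) = √(16.7²/63 + 17.5²/46) = 3.3293
df = 94.44 → 94 (Welch–Satterthwaite, rounded down)
t* = 1.291

CI: -22.30 ± 1.291 · 3.3293 = -22.30 ± 4.30 = (-26.60, -18.00)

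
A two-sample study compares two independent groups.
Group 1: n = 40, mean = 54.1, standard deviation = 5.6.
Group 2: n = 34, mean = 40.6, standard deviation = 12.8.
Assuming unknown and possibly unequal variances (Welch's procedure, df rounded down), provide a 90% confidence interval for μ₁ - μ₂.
(9.52, 17.48)

Difference: x̄₁ - x̄₂ = 13.50
SE = √(s₁²/n₁ + s₂²/n₂) = √(5.6²/40 + 12.8²/34) = 2.3670
df = 43.63 → 43 (Welch–Satterthwaite, rounded down)
t* = 1.681

CI: 13.50 ± 1.681 · 2.3670 = 13.50 ± 3.98 = (9.52, 17.48)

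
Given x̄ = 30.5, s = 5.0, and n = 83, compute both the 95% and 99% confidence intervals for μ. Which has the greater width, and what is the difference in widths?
99% CI is wider by 0.71

df = 82
95% CI: t* = 1.989, (29.41, 31.59), width = 2 · t* · s/√n = 2.18
99% CI: t* = 2.637, (29.05, 31.95), width = 2 · t* · s/√n = 2.89

The 99% CI is wider by 2.89 - 2.18 = 0.71.
Higher confidence requires a wider interval.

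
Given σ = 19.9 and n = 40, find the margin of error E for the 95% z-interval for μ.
Margin of error = 6.17

Margin of error = z* · σ/√n
= 1.960 · 19.9/√40
= 1.960 · 19.9/6.3246
= 6.17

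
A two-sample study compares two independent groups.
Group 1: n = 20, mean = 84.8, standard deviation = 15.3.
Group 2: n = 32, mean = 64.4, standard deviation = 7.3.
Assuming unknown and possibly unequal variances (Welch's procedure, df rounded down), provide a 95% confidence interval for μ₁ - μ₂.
(12.85, 27.95)

Difference: x̄₁ - x̄₂ = 20.40
SE = √(s₁²/n₁ + s₂²/n₂) = √(15.3²/20 + 7.3²/32) = 3.6565
df = 24.49 → 24 (Welch–Satterthwaite, rounded down)
t* = 2.064

CI: 20.40 ± 2.064 · 3.6565 = 20.40 ± 7.55 = (12.85, 27.95)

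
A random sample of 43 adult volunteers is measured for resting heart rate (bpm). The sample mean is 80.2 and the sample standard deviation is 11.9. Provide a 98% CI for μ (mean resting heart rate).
(75.81, 84.59)

t-interval (σ unknown):
df = n - 1 = 42
t* = 2.418 for 98% confidence

Margin of error = t* · s/√n = 2.418 · 11.9/√43 = 4.39

CI: (75.81, 84.59)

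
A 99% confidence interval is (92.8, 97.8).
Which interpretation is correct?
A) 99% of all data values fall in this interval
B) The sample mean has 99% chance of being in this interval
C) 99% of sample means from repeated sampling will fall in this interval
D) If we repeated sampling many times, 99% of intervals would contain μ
D

A) Wrong — a CI is about the parameter μ, not individual data values.
B) Wrong — x̄ is observed and sits in the interval by construction.
C) Wrong — coverage applies to intervals containing μ, not to future x̄ values.
D) Correct — this is the frequentist long-run coverage interpretation.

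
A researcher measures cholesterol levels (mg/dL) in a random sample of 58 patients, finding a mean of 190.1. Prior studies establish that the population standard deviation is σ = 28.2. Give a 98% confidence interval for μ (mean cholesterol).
(181.49, 198.71)

z-interval (σ known):
z* = 2.326 for 98% confidence

Margin of error = z* · σ/√n = 2.326 · 28.2/√58 = 8.61

CI: (190.1 - 8.61, 190.1 + 8.61) = (181.49, 198.71)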